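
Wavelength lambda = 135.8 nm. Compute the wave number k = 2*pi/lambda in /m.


k = 2 * pi / lambda
= 6.2832 / (135.8e-9)
= 6.2832 / 1.3580e-07
= 4.6268e+07 /m

4.6268e+07


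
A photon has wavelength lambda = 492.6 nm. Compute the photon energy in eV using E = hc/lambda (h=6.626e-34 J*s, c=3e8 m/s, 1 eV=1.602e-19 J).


E = hc / lambda
= (6.626e-34)(3e8) / (492.6e-9)
= 1.9878e-25 / 4.9260e-07
= 4.0353e-19 J
Converting to eV: 4.0353e-19 / 1.602e-19
= 2.5189 eV

2.5189


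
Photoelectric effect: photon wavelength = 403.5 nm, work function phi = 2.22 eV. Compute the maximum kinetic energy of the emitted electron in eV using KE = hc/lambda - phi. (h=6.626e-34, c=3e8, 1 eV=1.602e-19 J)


E_photon = hc / lambda
= (6.626e-34)(3e8) / (403.5e-9)
= 4.9264e-19 J
= 3.0752 eV
KE = E_photon - phi
= 3.0752 - 2.22
= 0.8552 eV

0.8552


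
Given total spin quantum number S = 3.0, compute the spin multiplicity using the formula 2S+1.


Spin multiplicity = 2S + 1
= 2 * 3.0 + 1
= 6.0 + 1
= 7

7


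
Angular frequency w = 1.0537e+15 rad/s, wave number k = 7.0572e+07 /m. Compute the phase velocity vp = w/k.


vp = w / k
= 1.0537e+15 / 7.0572e+07
= 1.4931e+07 m/s

1.4931e+07


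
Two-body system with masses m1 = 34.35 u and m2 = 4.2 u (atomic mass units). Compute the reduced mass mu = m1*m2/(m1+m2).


mu = m1 * m2 / (m1 + m2)
= 34.35 * 4.2 / (34.35 + 4.2)
= 144.27 / 38.55
= 3.7424 u

3.7424


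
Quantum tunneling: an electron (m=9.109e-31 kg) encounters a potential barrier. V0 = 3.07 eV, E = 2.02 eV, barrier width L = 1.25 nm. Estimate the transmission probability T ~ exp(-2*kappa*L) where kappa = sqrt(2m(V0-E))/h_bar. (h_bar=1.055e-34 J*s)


V0 - E = 1.05 eV = 1.6821e-19 J
kappa = sqrt(2 * m * (V0-E)) / h_bar
= sqrt(2 * 9.109e-31 * 1.6821e-19) / 1.055e-34
= 5.2472e+09 /m
2*kappa*L = 2 * 5.2472e+09 * 1.25e-9
= 13.1179
T = exp(-13.1179) = 2.008978e-06

2.008978e-06


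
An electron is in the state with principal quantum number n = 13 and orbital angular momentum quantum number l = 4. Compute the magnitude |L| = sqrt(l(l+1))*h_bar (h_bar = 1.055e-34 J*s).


L = sqrt(l*(l+1)) * h_bar
= sqrt(4 * 5) * 1.055e-34
= sqrt(20) * 1.055e-34
= 4.4721 * 1.055e-34
= 4.7181e-34 J*s

4.7181e-34


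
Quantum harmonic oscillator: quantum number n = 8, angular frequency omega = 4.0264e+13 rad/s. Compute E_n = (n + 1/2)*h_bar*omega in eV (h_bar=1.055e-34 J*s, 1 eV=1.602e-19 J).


E = (n + 1/2) * h_bar * omega
= (8 + 0.5) * 1.055e-34 * 4.0264e+13
= 8.5 * 4.2479e-21
= 3.6107e-20 J
= 0.2254 eV

0.2254


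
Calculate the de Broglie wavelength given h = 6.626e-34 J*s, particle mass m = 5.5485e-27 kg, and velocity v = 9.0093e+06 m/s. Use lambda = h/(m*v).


lambda = h / (m * v)
= 6.626e-34 / (5.5485e-27 * 9.0093e+06)
= 6.626e-34 / 4.9988e-20
= 1.3255e-14 m

1.3255e-14


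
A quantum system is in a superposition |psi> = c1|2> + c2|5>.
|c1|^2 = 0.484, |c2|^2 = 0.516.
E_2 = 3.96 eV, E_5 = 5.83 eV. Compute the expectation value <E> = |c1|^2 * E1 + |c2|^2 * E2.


<E> = |c1|^2 * E1 + |c2|^2 * E2
= 0.484 * 3.96 + 0.516 * 5.83
= 1.9166 + 3.0083
= 4.9249 eV

4.9249


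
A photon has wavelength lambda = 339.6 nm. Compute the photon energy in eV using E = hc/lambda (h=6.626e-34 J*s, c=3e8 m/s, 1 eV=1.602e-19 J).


E = hc / lambda
= (6.626e-34)(3e8) / (339.6e-9)
= 1.9878e-25 / 3.3960e-07
= 5.8534e-19 J
Converting to eV: 5.8534e-19 / 1.602e-19
= 3.6538 eV

3.6538


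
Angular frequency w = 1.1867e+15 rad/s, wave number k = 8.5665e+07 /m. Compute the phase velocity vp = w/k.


vp = w / k
= 1.1867e+15 / 8.5665e+07
= 1.3853e+07 m/s

1.3853e+07


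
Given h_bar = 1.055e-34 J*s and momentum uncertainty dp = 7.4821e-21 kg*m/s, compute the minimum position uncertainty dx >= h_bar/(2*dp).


dx = h_bar / (2 * dp)
= 1.055e-34 / (2 * 7.4821e-21)
= 1.055e-34 / 1.4964e-20
= 7.0502e-15 m

7.0502e-15


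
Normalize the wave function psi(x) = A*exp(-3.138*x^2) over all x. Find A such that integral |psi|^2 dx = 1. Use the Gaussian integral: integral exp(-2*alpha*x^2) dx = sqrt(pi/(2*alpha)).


integral |psi|^2 dx = A^2 * sqrt(pi/(2*alpha)) = 1
A^2 = sqrt(2*alpha/pi)
= sqrt(2 * 3.138 / pi)
= 1.413405
A = sqrt(1.413405)
= 1.1889

1.1889


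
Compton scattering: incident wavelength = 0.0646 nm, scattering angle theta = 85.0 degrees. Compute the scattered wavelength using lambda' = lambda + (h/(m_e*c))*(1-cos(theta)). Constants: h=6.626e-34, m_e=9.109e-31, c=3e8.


Compton wavelength: h/(m_e*c) = 2.4247e-12 m
d_lambda = 2.4247e-12 * (1 - cos(85.0 deg))
= 2.4247e-12 * 0.912844
= 2.2134e-12 m = 0.002213 nm
lambda' = 0.0646 + 0.002213
= 0.066813 nm

0.066813


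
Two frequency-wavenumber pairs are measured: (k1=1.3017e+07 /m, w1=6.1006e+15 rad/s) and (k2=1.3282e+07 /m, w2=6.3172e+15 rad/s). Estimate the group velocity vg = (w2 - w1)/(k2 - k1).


vg = (w2 - w1) / (k2 - k1)
= (6.3172e+15 - 6.1006e+15) / (1.3282e+07 - 1.3017e+07)
= 2.1660e+14 / 2.6500e+05
= 8.1736e+08 m/s

8.1736e+08


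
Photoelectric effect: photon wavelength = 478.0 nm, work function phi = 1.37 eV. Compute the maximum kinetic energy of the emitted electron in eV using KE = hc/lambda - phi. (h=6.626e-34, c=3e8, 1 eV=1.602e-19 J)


E_photon = hc / lambda
= (6.626e-34)(3e8) / (478.0e-9)
= 4.1586e-19 J
= 2.5959 eV
KE = E_photon - phi
= 2.5959 - 1.37
= 1.2259 eV

1.2259


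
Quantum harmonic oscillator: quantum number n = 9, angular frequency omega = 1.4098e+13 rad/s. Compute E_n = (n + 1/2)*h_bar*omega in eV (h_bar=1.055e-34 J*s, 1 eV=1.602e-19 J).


E = (n + 1/2) * h_bar * omega
= (9 + 0.5) * 1.055e-34 * 1.4098e+13
= 9.5 * 1.4873e-21
= 1.4130e-20 J
= 0.0882 eV

0.0882


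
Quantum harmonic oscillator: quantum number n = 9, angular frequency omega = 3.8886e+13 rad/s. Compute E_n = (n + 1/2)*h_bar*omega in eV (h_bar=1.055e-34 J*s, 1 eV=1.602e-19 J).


E = (n + 1/2) * h_bar * omega
= (9 + 0.5) * 1.055e-34 * 3.8886e+13
= 9.5 * 4.1025e-21
= 3.8973e-20 J
= 0.2433 eV

0.2433


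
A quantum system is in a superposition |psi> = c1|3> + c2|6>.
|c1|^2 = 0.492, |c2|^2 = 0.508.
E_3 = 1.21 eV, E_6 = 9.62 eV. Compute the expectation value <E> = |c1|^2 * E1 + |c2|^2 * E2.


<E> = |c1|^2 * E1 + |c2|^2 * E2
= 0.492 * 1.21 + 0.508 * 9.62
= 0.5953 + 4.887
= 5.4823 eV

5.4823


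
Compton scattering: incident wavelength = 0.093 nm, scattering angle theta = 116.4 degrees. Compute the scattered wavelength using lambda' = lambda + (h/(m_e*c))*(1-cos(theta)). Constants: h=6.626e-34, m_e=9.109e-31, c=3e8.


Compton wavelength: h/(m_e*c) = 2.4247e-12 m
d_lambda = 2.4247e-12 * (1 - cos(116.4 deg))
= 2.4247e-12 * 1.444635
= 3.5028e-12 m = 0.003503 nm
lambda' = 0.093 + 0.003503
= 0.096503 nm

0.096503


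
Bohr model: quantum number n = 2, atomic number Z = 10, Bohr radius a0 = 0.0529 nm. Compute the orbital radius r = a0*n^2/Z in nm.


r = a0 * n^2 / Z
= 0.0529 * 2^2 / 10
= 0.0529 * 4 / 10
= 0.0212 nm

0.0212


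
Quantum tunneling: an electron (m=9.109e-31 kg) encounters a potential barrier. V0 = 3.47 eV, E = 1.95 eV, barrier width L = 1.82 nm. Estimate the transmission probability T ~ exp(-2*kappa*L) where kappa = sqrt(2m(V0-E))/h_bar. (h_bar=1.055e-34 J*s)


V0 - E = 1.52 eV = 2.4350e-19 J
kappa = sqrt(2 * m * (V0-E)) / h_bar
= sqrt(2 * 9.109e-31 * 2.4350e-19) / 1.055e-34
= 6.3132e+09 /m
2*kappa*L = 2 * 6.3132e+09 * 1.82e-9
= 22.9801
T = exp(-22.9801) = 1.046791e-10

1.046791e-10


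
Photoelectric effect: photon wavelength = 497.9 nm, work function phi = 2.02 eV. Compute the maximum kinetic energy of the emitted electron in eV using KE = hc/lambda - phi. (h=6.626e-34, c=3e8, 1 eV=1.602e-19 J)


E_photon = hc / lambda
= (6.626e-34)(3e8) / (497.9e-9)
= 3.9924e-19 J
= 2.4921 eV
KE = E_photon - phi
= 2.4921 - 2.02
= 0.4721 eV

0.4721


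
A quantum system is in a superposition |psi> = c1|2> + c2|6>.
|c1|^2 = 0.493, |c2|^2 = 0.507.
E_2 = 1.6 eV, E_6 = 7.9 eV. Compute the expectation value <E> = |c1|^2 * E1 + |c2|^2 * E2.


<E> = |c1|^2 * E1 + |c2|^2 * E2
= 0.493 * 1.6 + 0.507 * 7.9
= 0.7888 + 4.0053
= 4.7941 eV

4.7941


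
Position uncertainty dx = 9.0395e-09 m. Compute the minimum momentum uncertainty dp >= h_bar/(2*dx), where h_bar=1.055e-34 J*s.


dp = h_bar / (2 * dx)
= 1.055e-34 / (2 * 9.0395e-09)
= 1.055e-34 / 1.8079e-08
= 5.8355e-27 kg*m/s

5.8355e-27


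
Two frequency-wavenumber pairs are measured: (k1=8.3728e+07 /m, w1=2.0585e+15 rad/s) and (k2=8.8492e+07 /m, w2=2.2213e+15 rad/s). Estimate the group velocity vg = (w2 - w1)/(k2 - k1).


vg = (w2 - w1) / (k2 - k1)
= (2.2213e+15 - 2.0585e+15) / (8.8492e+07 - 8.3728e+07)
= 1.6280e+14 / 4.7640e+06
= 3.4173e+07 m/s

3.4173e+07


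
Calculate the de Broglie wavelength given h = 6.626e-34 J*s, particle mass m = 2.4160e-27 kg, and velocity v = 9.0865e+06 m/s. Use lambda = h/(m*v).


lambda = h / (m * v)
= 6.626e-34 / (2.4160e-27 * 9.0865e+06)
= 6.626e-34 / 2.1953e-20
= 3.0183e-14 m

3.0183e-14


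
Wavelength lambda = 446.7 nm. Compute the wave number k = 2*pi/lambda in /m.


k = 2 * pi / lambda
= 6.2832 / (446.7e-9)
= 6.2832 / 4.4670e-07
= 1.4066e+07 /m

1.4066e+07


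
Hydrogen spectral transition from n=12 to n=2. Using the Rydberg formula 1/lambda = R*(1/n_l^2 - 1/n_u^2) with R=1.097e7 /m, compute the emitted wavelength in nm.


1/lambda = R * (1/n_l^2 - 1/n_u^2)
= 1.097e7 * (1/2^2 - 1/12^2)
= 1.097e7 * (0.25 - 0.006944)
= 1.097e7 * 0.243056
= 2.6663e+06 /m
lambda = 1 / 2.6663e+06 = 375.0488 nm

375.0488


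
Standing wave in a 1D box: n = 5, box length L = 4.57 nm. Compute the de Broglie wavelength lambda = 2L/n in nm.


lambda = 2L / n
= 2 * 4.57 / 5
= 9.14 / 5
= 1.828 nm

1.828


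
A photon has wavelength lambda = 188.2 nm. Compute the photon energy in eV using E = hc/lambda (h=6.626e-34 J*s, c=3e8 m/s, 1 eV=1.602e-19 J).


E = hc / lambda
= (6.626e-34)(3e8) / (188.2e-9)
= 1.9878e-25 / 1.8820e-07
= 1.0562e-18 J
Converting to eV: 1.0562e-18 / 1.602e-19
= 6.5931 eV

6.5931


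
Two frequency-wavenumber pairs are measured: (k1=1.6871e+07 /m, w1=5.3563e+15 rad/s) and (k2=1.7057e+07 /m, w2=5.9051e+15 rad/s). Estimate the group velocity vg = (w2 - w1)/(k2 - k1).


vg = (w2 - w1) / (k2 - k1)
= (5.9051e+15 - 5.3563e+15) / (1.7057e+07 - 1.6871e+07)
= 5.4880e+14 / 1.8600e+05
= 2.9505e+09 m/s

2.9505e+09


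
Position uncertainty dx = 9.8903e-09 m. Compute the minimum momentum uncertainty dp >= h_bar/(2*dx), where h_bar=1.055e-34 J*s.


dp = h_bar / (2 * dx)
= 1.055e-34 / (2 * 9.8903e-09)
= 1.055e-34 / 1.9781e-08
= 5.3335e-27 kg*m/s

5.3335e-27


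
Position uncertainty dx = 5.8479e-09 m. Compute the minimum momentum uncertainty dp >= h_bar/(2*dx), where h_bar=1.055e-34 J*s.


dp = h_bar / (2 * dx)
= 1.055e-34 / (2 * 5.8479e-09)
= 1.055e-34 / 1.1696e-08
= 9.0203e-27 kg*m/s

9.0203e-27


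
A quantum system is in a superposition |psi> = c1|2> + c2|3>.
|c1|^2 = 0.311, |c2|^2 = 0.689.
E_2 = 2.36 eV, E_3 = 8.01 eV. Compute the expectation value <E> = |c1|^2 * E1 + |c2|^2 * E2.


<E> = |c1|^2 * E1 + |c2|^2 * E2
= 0.311 * 2.36 + 0.689 * 8.01
= 0.734 + 5.5189
= 6.2528 eV

6.2528


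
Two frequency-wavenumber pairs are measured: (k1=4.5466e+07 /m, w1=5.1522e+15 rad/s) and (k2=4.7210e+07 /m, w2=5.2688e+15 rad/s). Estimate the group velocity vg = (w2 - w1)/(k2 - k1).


vg = (w2 - w1) / (k2 - k1)
= (5.2688e+15 - 5.1522e+15) / (4.7210e+07 - 4.5466e+07)
= 1.1660e+14 / 1.7440e+06
= 6.6858e+07 m/s

6.6858e+07


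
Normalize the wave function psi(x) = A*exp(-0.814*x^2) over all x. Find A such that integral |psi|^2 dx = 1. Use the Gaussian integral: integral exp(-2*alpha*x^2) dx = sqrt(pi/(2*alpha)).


integral |psi|^2 dx = A^2 * sqrt(pi/(2*alpha)) = 1
A^2 = sqrt(2*alpha/pi)
= sqrt(2 * 0.814 / pi)
= 0.719867
A = sqrt(0.719867)
= 0.8484

0.8484


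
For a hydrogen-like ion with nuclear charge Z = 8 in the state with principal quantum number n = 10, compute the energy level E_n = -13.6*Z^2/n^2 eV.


E_n = -13.6 * Z^2 / n^2
= -13.6 * 8^2 / 10^2
= -13.6 * 64 / 100
= -8.704 eV

-8.704


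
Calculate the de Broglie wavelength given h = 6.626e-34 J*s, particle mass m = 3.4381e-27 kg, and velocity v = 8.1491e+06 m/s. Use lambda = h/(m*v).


lambda = h / (m * v)
= 6.626e-34 / (3.4381e-27 * 8.1491e+06)
= 6.626e-34 / 2.8017e-20
= 2.3650e-14 m

2.3650e-14


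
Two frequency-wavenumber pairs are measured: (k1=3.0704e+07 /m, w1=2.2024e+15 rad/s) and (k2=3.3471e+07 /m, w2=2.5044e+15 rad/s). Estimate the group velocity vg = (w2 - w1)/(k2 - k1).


vg = (w2 - w1) / (k2 - k1)
= (2.5044e+15 - 2.2024e+15) / (3.3471e+07 - 3.0704e+07)
= 3.0200e+14 / 2.7670e+06
= 1.0914e+08 m/s

1.0914e+08


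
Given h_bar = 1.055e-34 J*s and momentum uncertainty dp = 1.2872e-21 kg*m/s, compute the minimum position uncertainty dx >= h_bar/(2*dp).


dx = h_bar / (2 * dp)
= 1.055e-34 / (2 * 1.2872e-21)
= 1.055e-34 / 2.5744e-21
= 4.0980e-14 m

4.0980e-14


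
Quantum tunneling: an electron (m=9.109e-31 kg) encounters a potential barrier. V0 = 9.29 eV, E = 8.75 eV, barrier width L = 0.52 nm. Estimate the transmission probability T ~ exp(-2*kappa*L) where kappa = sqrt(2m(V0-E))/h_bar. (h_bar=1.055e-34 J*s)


V0 - E = 0.54 eV = 8.6508e-20 J
kappa = sqrt(2 * m * (V0-E)) / h_bar
= sqrt(2 * 9.109e-31 * 8.6508e-20) / 1.055e-34
= 3.7629e+09 /m
2*kappa*L = 2 * 3.7629e+09 * 0.52e-9
= 3.9134
T = exp(-3.9134) = 1.997156e-02

1.997156e-02


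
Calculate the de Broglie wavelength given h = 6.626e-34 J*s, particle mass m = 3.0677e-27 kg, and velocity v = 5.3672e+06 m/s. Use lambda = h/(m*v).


lambda = h / (m * v)
= 6.626e-34 / (3.0677e-27 * 5.3672e+06)
= 6.626e-34 / 1.6465e-20
= 4.0243e-14 m

4.0243e-14


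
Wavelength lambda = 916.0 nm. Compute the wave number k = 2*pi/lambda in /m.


k = 2 * pi / lambda
= 6.2832 / (916.0e-9)
= 6.2832 / 9.1600e-07
= 6.8594e+06 /m

6.8594e+06


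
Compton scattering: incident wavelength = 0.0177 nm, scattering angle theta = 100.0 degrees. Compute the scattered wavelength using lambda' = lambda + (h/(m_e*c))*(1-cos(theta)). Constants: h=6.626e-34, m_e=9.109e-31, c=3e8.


Compton wavelength: h/(m_e*c) = 2.4247e-12 m
d_lambda = 2.4247e-12 * (1 - cos(100.0 deg))
= 2.4247e-12 * 1.173648
= 2.8458e-12 m = 0.002846 nm
lambda' = 0.0177 + 0.002846
= 0.020546 nm

0.020546


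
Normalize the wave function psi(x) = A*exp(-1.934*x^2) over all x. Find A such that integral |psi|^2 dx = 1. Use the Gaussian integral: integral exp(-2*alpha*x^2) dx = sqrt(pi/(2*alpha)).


integral |psi|^2 dx = A^2 * sqrt(pi/(2*alpha)) = 1
A^2 = sqrt(2*alpha/pi)
= sqrt(2 * 1.934 / pi)
= 1.109605
A = sqrt(1.109605)
= 1.0534

1.0534


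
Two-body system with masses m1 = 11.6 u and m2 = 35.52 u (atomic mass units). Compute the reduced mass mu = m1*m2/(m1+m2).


mu = m1 * m2 / (m1 + m2)
= 11.6 * 35.52 / (11.6 + 35.52)
= 412.032 / 47.12
= 8.7443 u

8.7443


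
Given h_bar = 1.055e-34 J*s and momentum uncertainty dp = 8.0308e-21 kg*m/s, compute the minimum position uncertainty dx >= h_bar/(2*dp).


dx = h_bar / (2 * dp)
= 1.055e-34 / (2 * 8.0308e-21)
= 1.055e-34 / 1.6062e-20
= 6.5685e-15 m

6.5685e-15


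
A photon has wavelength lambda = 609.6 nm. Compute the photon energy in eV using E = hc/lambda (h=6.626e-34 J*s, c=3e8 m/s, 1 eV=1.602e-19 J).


E = hc / lambda
= (6.626e-34)(3e8) / (609.6e-9)
= 1.9878e-25 / 6.0960e-07
= 3.2608e-19 J
Converting to eV: 3.2608e-19 / 1.602e-19
= 2.0355 eV

2.0355


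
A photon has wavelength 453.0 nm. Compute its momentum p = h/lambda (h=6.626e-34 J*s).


p = h / lambda
= 6.626e-34 / (453.0e-9)
= 6.626e-34 / 4.5300e-07
= 1.4627e-27 kg*m/s

1.4627e-27


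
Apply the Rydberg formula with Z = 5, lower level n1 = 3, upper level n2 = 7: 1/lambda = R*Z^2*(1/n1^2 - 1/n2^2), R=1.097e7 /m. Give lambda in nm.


1/lambda = R * Z^2 * (1/n1^2 - 1/n2^2)
= 1.097e7 * 5^2 * (1/3^2 - 1/7^2)
= 1.097e7 * 25 * (0.111111 - 0.020408)
= 2.4875e+07 /m
lambda = 1 / 2.4875e+07
= 40.2005 nm

40.2005


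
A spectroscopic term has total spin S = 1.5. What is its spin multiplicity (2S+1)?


Spin multiplicity = 2S + 1
= 2 * 1.5 + 1
= 3.0 + 1
= 4

4


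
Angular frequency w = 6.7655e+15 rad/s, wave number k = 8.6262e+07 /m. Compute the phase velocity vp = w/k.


vp = w / k
= 6.7655e+15 / 8.6262e+07
= 7.8430e+07 m/s

7.8430e+07


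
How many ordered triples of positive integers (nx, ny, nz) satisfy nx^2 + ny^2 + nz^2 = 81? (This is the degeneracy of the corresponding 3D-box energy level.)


Enumerate all (nx, ny, nz) with nx^2 + ny^2 + nz^2 = 81:
(1,4,8)
(1,8,4)
(3,6,6)
(4,1,8)
(4,4,7)
(4,7,4)
(4,8,1)
(6,3,6)
(6,6,3)
(7,4,4)
(8,1,4)
(8,4,1)
Total degeneracy = 12

12


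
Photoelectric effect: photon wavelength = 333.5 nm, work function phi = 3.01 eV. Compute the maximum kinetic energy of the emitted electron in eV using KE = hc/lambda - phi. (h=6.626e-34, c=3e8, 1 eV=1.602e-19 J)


E_photon = hc / lambda
= (6.626e-34)(3e8) / (333.5e-9)
= 5.9604e-19 J
= 3.7206 eV
KE = E_photon - phi
= 3.7206 - 3.01
= 0.7106 eV

0.7106


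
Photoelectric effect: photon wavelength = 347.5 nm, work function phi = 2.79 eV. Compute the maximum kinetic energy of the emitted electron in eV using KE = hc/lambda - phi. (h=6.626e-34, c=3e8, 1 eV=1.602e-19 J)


E_photon = hc / lambda
= (6.626e-34)(3e8) / (347.5e-9)
= 5.7203e-19 J
= 3.5707 eV
KE = E_photon - phi
= 3.5707 - 2.79
= 0.7807 eV

0.7807


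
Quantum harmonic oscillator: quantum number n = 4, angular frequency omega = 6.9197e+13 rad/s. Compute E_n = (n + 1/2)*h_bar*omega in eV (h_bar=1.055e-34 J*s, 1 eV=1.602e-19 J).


E = (n + 1/2) * h_bar * omega
= (4 + 0.5) * 1.055e-34 * 6.9197e+13
= 4.5 * 7.3003e-21
= 3.2851e-20 J
= 0.2051 eV

0.2051


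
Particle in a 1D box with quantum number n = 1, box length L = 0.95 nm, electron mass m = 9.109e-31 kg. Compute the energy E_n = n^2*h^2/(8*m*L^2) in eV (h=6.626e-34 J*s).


E = n^2 * h^2 / (8 * m * L^2)
= 1^2 * (6.626e-34)^2 / (8 * 9.109e-31 * (0.95e-9)^2)
= 1 * 4.3904e-67 / (8 * 9.109e-31 * 9.0250e-19)
= 6.6757e-20 J
= 0.4167 eV

0.4167


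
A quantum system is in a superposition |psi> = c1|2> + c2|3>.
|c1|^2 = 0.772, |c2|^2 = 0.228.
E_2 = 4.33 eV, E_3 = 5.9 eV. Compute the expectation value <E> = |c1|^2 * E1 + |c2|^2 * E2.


<E> = |c1|^2 * E1 + |c2|^2 * E2
= 0.772 * 4.33 + 0.228 * 5.9
= 3.3428 + 1.3452
= 4.688 eV

4.688


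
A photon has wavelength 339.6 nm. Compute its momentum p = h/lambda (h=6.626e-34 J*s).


p = h / lambda
= 6.626e-34 / (339.6e-9)
= 6.626e-34 / 3.3960e-07
= 1.9511e-27 kg*m/s

1.9511e-27


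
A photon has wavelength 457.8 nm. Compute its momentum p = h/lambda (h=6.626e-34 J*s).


p = h / lambda
= 6.626e-34 / (457.8e-9)
= 6.626e-34 / 4.5780e-07
= 1.4474e-27 kg*m/s

1.4474e-27


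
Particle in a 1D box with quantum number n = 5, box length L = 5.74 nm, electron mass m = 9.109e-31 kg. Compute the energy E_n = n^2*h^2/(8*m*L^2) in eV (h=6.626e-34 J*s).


E = n^2 * h^2 / (8 * m * L^2)
= 5^2 * (6.626e-34)^2 / (8 * 9.109e-31 * (5.74e-9)^2)
= 25 * 4.3904e-67 / (8 * 9.109e-31 * 3.2948e-17)
= 4.5715e-20 J
= 0.2854 eV

0.2854


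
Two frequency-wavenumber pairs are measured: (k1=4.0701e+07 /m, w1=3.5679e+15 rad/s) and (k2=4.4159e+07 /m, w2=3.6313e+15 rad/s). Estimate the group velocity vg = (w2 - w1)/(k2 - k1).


vg = (w2 - w1) / (k2 - k1)
= (3.6313e+15 - 3.5679e+15) / (4.4159e+07 - 4.0701e+07)
= 6.3400e+13 / 3.4580e+06
= 1.8334e+07 m/s

1.8334e+07


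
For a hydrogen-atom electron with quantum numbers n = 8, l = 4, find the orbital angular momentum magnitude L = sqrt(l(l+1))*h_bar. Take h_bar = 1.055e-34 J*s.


L = sqrt(l*(l+1)) * h_bar
= sqrt(4 * 5) * 1.055e-34
= sqrt(20) * 1.055e-34
= 4.4721 * 1.055e-34
= 4.7181e-34 J*s

4.7181e-34


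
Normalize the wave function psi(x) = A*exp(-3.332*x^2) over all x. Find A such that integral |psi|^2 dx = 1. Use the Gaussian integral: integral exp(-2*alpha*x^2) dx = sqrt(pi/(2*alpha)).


integral |psi|^2 dx = A^2 * sqrt(pi/(2*alpha)) = 1
A^2 = sqrt(2*alpha/pi)
= sqrt(2 * 3.332 / pi)
= 1.45644
A = sqrt(1.45644)
= 1.2068

1.2068


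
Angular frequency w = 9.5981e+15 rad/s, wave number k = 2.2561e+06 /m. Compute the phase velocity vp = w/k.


vp = w / k
= 9.5981e+15 / 2.2561e+06
= 4.2543e+09 m/s

4.2543e+09


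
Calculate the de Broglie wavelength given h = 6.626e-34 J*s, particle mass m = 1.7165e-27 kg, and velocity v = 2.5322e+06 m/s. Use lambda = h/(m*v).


lambda = h / (m * v)
= 6.626e-34 / (1.7165e-27 * 2.5322e+06)
= 6.626e-34 / 4.3465e-21
= 1.5244e-13 m

1.5244e-13


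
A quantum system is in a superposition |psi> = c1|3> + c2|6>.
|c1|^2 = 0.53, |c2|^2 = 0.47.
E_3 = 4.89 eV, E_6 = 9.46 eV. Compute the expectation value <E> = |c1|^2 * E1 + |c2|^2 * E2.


<E> = |c1|^2 * E1 + |c2|^2 * E2
= 0.53 * 4.89 + 0.47 * 9.46
= 2.5917 + 4.4462
= 7.0379 eV

7.0379


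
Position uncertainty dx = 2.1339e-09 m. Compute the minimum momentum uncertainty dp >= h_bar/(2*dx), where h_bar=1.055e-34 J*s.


dp = h_bar / (2 * dx)
= 1.055e-34 / (2 * 2.1339e-09)
= 1.055e-34 / 4.2678e-09
= 2.4720e-26 kg*m/s

2.4720e-26


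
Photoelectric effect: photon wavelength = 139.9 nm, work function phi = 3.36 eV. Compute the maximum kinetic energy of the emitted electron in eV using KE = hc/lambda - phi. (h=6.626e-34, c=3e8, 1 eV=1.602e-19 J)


E_photon = hc / lambda
= (6.626e-34)(3e8) / (139.9e-9)
= 1.4209e-18 J
= 8.8694 eV
KE = E_photon - phi
= 8.8694 - 3.36
= 5.5094 eV

5.5094


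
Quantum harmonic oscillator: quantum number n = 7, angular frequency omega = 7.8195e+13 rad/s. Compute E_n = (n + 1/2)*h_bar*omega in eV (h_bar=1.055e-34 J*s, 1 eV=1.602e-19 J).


E = (n + 1/2) * h_bar * omega
= (7 + 0.5) * 1.055e-34 * 7.8195e+13
= 7.5 * 8.2496e-21
= 6.1872e-20 J
= 0.3862 eV

0.3862


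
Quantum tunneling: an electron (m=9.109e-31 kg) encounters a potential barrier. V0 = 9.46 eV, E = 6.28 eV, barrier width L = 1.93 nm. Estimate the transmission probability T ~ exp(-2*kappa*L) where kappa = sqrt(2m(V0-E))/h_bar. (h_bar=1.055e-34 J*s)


V0 - E = 3.18 eV = 5.0944e-19 J
kappa = sqrt(2 * m * (V0-E)) / h_bar
= sqrt(2 * 9.109e-31 * 5.0944e-19) / 1.055e-34
= 9.1315e+09 /m
2*kappa*L = 2 * 9.1315e+09 * 1.93e-9
= 35.2476
T = exp(-35.2476) = 4.922046e-16

4.922046e-16


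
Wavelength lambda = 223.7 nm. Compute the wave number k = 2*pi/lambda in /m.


k = 2 * pi / lambda
= 6.2832 / (223.7e-9)
= 6.2832 / 2.2370e-07
= 2.8088e+07 /m

2.8088e+07


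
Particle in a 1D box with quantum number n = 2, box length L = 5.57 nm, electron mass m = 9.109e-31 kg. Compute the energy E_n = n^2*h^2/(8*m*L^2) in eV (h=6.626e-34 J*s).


E = n^2 * h^2 / (8 * m * L^2)
= 2^2 * (6.626e-34)^2 / (8 * 9.109e-31 * (5.57e-9)^2)
= 4 * 4.3904e-67 / (8 * 9.109e-31 * 3.1025e-17)
= 7.7677e-21 J
= 0.0485 eV

0.0485


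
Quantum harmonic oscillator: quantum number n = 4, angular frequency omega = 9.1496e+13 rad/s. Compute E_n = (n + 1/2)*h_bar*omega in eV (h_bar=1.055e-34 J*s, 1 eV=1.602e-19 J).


E = (n + 1/2) * h_bar * omega
= (4 + 0.5) * 1.055e-34 * 9.1496e+13
= 4.5 * 9.6528e-21
= 4.3438e-20 J
= 0.2711 eV

0.2711


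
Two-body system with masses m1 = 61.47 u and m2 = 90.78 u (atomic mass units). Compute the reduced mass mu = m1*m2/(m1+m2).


mu = m1 * m2 / (m1 + m2)
= 61.47 * 90.78 / (61.47 + 90.78)
= 5580.2466 / 152.25
= 36.6519 u

36.6519


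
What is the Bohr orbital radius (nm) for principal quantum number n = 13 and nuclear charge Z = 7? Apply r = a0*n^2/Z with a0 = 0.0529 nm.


r = a0 * n^2 / Z
= 0.0529 * 13^2 / 7
= 0.0529 * 169 / 7
= 1.2772 nm

1.2772


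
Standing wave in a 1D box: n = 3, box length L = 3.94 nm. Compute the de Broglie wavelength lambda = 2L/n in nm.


lambda = 2L / n
= 2 * 3.94 / 3
= 7.88 / 3
= 2.6267 nm

2.6267


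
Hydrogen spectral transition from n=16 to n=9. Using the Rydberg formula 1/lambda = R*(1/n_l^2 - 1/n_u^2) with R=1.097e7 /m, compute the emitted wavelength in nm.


1/lambda = R * (1/n_l^2 - 1/n_u^2)
= 1.097e7 * (1/9^2 - 1/16^2)
= 1.097e7 * (0.012346 - 0.003906)
= 1.097e7 * 0.008439
= 9.2581e+04 /m
lambda = 1 / 9.2581e+04 = 10801.4064 nm

10801.4064


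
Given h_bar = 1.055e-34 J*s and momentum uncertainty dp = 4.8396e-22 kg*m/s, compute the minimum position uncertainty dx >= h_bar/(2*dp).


dx = h_bar / (2 * dp)
= 1.055e-34 / (2 * 4.8396e-22)
= 1.055e-34 / 9.6792e-22
= 1.0900e-13 m

1.0900e-13


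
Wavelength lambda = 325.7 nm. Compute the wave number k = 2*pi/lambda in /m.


k = 2 * pi / lambda
= 6.2832 / (325.7e-9)
= 6.2832 / 3.2570e-07
= 1.9291e+07 /m

1.9291e+07


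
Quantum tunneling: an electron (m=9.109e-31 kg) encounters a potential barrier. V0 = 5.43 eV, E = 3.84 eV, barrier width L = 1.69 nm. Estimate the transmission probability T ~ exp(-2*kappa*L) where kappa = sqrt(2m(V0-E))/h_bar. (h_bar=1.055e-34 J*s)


V0 - E = 1.59 eV = 2.5472e-19 J
kappa = sqrt(2 * m * (V0-E)) / h_bar
= sqrt(2 * 9.109e-31 * 2.5472e-19) / 1.055e-34
= 6.4570e+09 /m
2*kappa*L = 2 * 6.4570e+09 * 1.69e-9
= 21.8245
T = exp(-21.8245) = 3.324588e-10

3.324588e-10


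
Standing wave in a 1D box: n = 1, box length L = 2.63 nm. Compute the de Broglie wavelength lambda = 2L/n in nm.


lambda = 2L / n
= 2 * 2.63 / 1
= 5.26 / 1
= 5.26 nm

5.26


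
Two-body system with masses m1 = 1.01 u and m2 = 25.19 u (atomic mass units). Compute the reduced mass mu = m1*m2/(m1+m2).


mu = m1 * m2 / (m1 + m2)
= 1.01 * 25.19 / (1.01 + 25.19)
= 25.4419 / 26.2
= 0.9711 u

0.9711


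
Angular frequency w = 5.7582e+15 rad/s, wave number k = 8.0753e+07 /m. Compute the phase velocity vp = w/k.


vp = w / k
= 5.7582e+15 / 8.0753e+07
= 7.1306e+07 m/s

7.1306e+07


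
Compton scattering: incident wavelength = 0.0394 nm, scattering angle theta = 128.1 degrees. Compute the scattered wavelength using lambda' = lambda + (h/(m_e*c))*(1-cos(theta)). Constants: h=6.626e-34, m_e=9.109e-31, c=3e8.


Compton wavelength: h/(m_e*c) = 2.4247e-12 m
d_lambda = 2.4247e-12 * (1 - cos(128.1 deg))
= 2.4247e-12 * 1.617036
= 3.9208e-12 m = 0.003921 nm
lambda' = 0.0394 + 0.003921
= 0.043321 nm

0.043321


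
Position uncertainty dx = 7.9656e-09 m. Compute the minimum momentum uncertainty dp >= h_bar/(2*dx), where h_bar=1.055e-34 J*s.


dp = h_bar / (2 * dx)
= 1.055e-34 / (2 * 7.9656e-09)
= 1.055e-34 / 1.5931e-08
= 6.6222e-27 kg*m/s

6.6222e-27


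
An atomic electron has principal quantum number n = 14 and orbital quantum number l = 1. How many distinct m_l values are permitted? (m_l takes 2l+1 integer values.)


m_l ranges from -l to +l in integer steps
So m_l goes from -1 to +1
Count = 2l + 1 = 2*1 + 1
= 3

3


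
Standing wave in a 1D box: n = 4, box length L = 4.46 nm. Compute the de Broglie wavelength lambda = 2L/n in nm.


lambda = 2L / n
= 2 * 4.46 / 4
= 8.92 / 4
= 2.23 nm

2.23


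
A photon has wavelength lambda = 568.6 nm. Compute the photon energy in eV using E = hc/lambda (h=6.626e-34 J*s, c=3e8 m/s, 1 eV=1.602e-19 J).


E = hc / lambda
= (6.626e-34)(3e8) / (568.6e-9)
= 1.9878e-25 / 5.6860e-07
= 3.4960e-19 J
Converting to eV: 3.4960e-19 / 1.602e-19
= 2.1822 eV

2.1822


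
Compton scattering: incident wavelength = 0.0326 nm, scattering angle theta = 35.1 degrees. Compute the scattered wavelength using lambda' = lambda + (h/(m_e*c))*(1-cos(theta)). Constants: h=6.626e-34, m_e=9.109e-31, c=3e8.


Compton wavelength: h/(m_e*c) = 2.4247e-12 m
d_lambda = 2.4247e-12 * (1 - cos(35.1 deg))
= 2.4247e-12 * 0.18185
= 4.4093e-13 m = 0.000441 nm
lambda' = 0.0326 + 0.000441
= 0.033041 nm

0.033041


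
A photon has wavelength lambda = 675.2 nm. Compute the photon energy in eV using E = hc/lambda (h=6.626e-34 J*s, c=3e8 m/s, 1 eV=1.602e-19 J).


E = hc / lambda
= (6.626e-34)(3e8) / (675.2e-9)
= 1.9878e-25 / 6.7520e-07
= 2.9440e-19 J
Converting to eV: 2.9440e-19 / 1.602e-19
= 1.8377 eV

1.8377


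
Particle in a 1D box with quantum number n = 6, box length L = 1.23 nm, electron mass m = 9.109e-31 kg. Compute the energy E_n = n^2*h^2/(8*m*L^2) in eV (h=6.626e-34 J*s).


E = n^2 * h^2 / (8 * m * L^2)
= 6^2 * (6.626e-34)^2 / (8 * 9.109e-31 * (1.23e-9)^2)
= 36 * 4.3904e-67 / (8 * 9.109e-31 * 1.5129e-18)
= 1.4336e-18 J
= 8.9489 eV

8.9489


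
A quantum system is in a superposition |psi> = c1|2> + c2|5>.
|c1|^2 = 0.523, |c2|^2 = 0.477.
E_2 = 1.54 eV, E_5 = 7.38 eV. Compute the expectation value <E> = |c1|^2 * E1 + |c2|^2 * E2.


<E> = |c1|^2 * E1 + |c2|^2 * E2
= 0.523 * 1.54 + 0.477 * 7.38
= 0.8054 + 3.5203
= 4.3257 eV

4.3257


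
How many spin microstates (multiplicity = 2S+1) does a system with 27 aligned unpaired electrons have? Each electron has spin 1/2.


Total spin S = N * (1/2) = 27 * 0.5 = 13.5
Spin multiplicity = 2S + 1
= 2 * 13.5 + 1
= 28

28


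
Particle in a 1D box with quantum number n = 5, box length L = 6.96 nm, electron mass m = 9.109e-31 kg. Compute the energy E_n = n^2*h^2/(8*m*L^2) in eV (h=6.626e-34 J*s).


E = n^2 * h^2 / (8 * m * L^2)
= 5^2 * (6.626e-34)^2 / (8 * 9.109e-31 * (6.96e-9)^2)
= 25 * 4.3904e-67 / (8 * 9.109e-31 * 4.8442e-17)
= 3.1093e-20 J
= 0.1941 eV

0.1941


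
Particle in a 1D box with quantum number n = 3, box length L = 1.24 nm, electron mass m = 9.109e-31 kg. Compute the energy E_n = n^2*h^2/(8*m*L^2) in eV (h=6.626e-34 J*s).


E = n^2 * h^2 / (8 * m * L^2)
= 3^2 * (6.626e-34)^2 / (8 * 9.109e-31 * (1.24e-9)^2)
= 9 * 4.3904e-67 / (8 * 9.109e-31 * 1.5376e-18)
= 3.5265e-19 J
= 2.2013 eV

2.2013


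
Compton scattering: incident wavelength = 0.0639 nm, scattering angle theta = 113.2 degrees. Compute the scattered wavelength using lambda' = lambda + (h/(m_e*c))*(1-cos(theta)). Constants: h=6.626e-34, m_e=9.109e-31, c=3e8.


Compton wavelength: h/(m_e*c) = 2.4247e-12 m
d_lambda = 2.4247e-12 * (1 - cos(113.2 deg))
= 2.4247e-12 * 1.393942
= 3.3799e-12 m = 0.00338 nm
lambda' = 0.0639 + 0.00338
= 0.06728 nm

0.06728


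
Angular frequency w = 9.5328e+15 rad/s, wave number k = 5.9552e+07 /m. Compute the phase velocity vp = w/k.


vp = w / k
= 9.5328e+15 / 5.9552e+07
= 1.6008e+08 m/s

1.6008e+08


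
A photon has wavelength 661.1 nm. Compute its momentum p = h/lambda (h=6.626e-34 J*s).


p = h / lambda
= 6.626e-34 / (661.1e-9)
= 6.626e-34 / 6.6110e-07
= 1.0023e-27 kg*m/s

1.0023e-27


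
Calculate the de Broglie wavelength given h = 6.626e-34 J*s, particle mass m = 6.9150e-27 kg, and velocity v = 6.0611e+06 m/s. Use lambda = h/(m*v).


lambda = h / (m * v)
= 6.626e-34 / (6.9150e-27 * 6.0611e+06)
= 6.626e-34 / 4.1913e-20
= 1.5809e-14 m

1.5809e-14


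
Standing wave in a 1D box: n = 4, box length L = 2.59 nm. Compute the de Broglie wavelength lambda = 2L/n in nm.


lambda = 2L / n
= 2 * 2.59 / 4
= 5.18 / 4
= 1.295 nm

1.295


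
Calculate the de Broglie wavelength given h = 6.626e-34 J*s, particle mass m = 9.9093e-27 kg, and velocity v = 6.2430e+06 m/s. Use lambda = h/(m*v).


lambda = h / (m * v)
= 6.626e-34 / (9.9093e-27 * 6.2430e+06)
= 6.626e-34 / 6.1864e-20
= 1.0711e-14 m

1.0711e-14


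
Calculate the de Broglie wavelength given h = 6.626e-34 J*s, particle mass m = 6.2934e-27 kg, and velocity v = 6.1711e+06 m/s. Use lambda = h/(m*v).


lambda = h / (m * v)
= 6.626e-34 / (6.2934e-27 * 6.1711e+06)
= 6.626e-34 / 3.8837e-20
= 1.7061e-14 m

1.7061e-14


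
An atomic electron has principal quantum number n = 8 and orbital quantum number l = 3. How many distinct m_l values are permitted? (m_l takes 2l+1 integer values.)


m_l ranges from -l to +l in integer steps
So m_l goes from -3 to +3
Count = 2l + 1 = 2*3 + 1
= 7

7


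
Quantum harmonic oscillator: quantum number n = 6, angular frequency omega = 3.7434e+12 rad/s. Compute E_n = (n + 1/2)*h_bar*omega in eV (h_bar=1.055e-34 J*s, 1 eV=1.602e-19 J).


E = (n + 1/2) * h_bar * omega
= (6 + 0.5) * 1.055e-34 * 3.7434e+12
= 6.5 * 3.9493e-22
= 2.5670e-21 J
= 0.016 eV

0.016


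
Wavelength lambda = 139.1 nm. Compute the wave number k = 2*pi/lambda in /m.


k = 2 * pi / lambda
= 6.2832 / (139.1e-9)
= 6.2832 / 1.3910e-07
= 4.5170e+07 /m

4.5170e+07


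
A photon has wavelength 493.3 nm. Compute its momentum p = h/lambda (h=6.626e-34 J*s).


p = h / lambda
= 6.626e-34 / (493.3e-9)
= 6.626e-34 / 4.9330e-07
= 1.3432e-27 kg*m/s

1.3432e-27


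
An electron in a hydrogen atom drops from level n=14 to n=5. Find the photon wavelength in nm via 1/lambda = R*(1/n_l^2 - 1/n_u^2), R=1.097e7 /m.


1/lambda = R * (1/n_l^2 - 1/n_u^2)
= 1.097e7 * (1/5^2 - 1/14^2)
= 1.097e7 * (0.04 - 0.005102)
= 1.097e7 * 0.034898
= 3.8283e+05 /m
lambda = 1 / 3.8283e+05 = 2612.1213 nm

2612.1213


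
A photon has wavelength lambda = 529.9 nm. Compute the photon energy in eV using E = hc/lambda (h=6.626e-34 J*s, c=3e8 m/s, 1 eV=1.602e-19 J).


E = hc / lambda
= (6.626e-34)(3e8) / (529.9e-9)
= 1.9878e-25 / 5.2990e-07
= 3.7513e-19 J
Converting to eV: 3.7513e-19 / 1.602e-19
= 2.3416 eV

2.3416


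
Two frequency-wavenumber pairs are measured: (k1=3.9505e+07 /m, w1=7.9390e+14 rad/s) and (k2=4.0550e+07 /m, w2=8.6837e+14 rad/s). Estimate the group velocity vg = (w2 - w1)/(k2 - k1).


vg = (w2 - w1) / (k2 - k1)
= (8.6837e+14 - 7.9390e+14) / (4.0550e+07 - 3.9505e+07)
= 7.4470e+13 / 1.0450e+06
= 7.1263e+07 m/s

7.1263e+07


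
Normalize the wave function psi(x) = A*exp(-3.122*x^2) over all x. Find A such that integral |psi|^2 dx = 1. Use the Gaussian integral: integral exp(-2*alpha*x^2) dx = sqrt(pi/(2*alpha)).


integral |psi|^2 dx = A^2 * sqrt(pi/(2*alpha)) = 1
A^2 = sqrt(2*alpha/pi)
= sqrt(2 * 3.122 / pi)
= 1.409797
A = sqrt(1.409797)
= 1.1873

1.1873


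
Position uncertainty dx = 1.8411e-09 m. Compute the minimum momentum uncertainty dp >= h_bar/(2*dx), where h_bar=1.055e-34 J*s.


dp = h_bar / (2 * dx)
= 1.055e-34 / (2 * 1.8411e-09)
= 1.055e-34 / 3.6822e-09
= 2.8651e-26 kg*m/s

2.8651e-26


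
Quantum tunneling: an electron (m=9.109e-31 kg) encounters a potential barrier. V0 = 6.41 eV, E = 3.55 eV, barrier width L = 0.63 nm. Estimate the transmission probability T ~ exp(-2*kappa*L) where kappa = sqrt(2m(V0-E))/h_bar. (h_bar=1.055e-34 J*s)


V0 - E = 2.86 eV = 4.5817e-19 J
kappa = sqrt(2 * m * (V0-E)) / h_bar
= sqrt(2 * 9.109e-31 * 4.5817e-19) / 1.055e-34
= 8.6599e+09 /m
2*kappa*L = 2 * 8.6599e+09 * 0.63e-9
= 10.9115
T = exp(-10.9115) = 1.824798e-05

1.824798e-05


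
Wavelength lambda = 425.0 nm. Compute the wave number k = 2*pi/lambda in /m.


k = 2 * pi / lambda
= 6.2832 / (425.0e-9)
= 6.2832 / 4.2500e-07
= 1.4784e+07 /m

1.4784e+07


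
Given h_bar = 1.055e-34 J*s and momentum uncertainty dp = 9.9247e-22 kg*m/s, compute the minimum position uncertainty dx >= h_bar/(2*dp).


dx = h_bar / (2 * dp)
= 1.055e-34 / (2 * 9.9247e-22)
= 1.055e-34 / 1.9849e-21
= 5.3150e-14 m

5.3150e-14


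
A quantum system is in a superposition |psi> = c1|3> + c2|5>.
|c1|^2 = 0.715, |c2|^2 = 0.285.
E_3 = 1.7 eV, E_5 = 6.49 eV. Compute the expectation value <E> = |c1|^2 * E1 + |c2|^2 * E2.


<E> = |c1|^2 * E1 + |c2|^2 * E2
= 0.715 * 1.7 + 0.285 * 6.49
= 1.2155 + 1.8496
= 3.0652 eV

3.0652


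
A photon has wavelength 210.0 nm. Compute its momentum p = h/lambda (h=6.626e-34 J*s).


p = h / lambda
= 6.626e-34 / (210.0e-9)
= 6.626e-34 / 2.1000e-07
= 3.1552e-27 kg*m/s

3.1552e-27


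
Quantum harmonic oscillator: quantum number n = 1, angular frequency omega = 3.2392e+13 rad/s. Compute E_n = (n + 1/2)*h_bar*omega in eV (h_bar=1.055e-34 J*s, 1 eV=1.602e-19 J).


E = (n + 1/2) * h_bar * omega
= (1 + 0.5) * 1.055e-34 * 3.2392e+13
= 1.5 * 3.4174e-21
= 5.1260e-21 J
= 0.032 eV

0.032


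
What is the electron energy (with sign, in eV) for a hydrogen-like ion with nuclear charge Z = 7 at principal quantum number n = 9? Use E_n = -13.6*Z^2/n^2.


E_n = -13.6 * Z^2 / n^2
= -13.6 * 7^2 / 9^2
= -13.6 * 49 / 81
= -8.2272 eV

-8.2272


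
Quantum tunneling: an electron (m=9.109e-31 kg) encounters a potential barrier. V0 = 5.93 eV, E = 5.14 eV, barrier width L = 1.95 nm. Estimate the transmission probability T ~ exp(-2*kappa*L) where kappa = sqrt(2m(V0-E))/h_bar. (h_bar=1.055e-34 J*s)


V0 - E = 0.79 eV = 1.2656e-19 J
kappa = sqrt(2 * m * (V0-E)) / h_bar
= sqrt(2 * 9.109e-31 * 1.2656e-19) / 1.055e-34
= 4.5514e+09 /m
2*kappa*L = 2 * 4.5514e+09 * 1.95e-9
= 17.7504
T = exp(-17.7504) = 1.954854e-08

1.954854e-08


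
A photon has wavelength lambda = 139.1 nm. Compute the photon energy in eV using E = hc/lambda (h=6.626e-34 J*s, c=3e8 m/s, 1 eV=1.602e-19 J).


E = hc / lambda
= (6.626e-34)(3e8) / (139.1e-9)
= 1.9878e-25 / 1.3910e-07
= 1.4290e-18 J
Converting to eV: 1.4290e-18 / 1.602e-19
= 8.9204 eV

8.9204


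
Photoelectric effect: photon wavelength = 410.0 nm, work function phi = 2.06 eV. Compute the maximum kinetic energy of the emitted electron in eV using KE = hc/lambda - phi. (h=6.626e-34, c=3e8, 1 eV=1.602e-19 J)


E_photon = hc / lambda
= (6.626e-34)(3e8) / (410.0e-9)
= 4.8483e-19 J
= 3.0264 eV
KE = E_photon - phi
= 3.0264 - 2.06
= 0.9664 eV

0.9664


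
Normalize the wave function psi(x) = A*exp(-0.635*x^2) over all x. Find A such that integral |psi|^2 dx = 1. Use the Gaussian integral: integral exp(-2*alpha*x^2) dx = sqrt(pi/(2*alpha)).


integral |psi|^2 dx = A^2 * sqrt(pi/(2*alpha)) = 1
A^2 = sqrt(2*alpha/pi)
= sqrt(2 * 0.635 / pi)
= 0.635809
A = sqrt(0.635809)
= 0.7974

0.7974


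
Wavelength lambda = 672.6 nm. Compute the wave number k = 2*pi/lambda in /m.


k = 2 * pi / lambda
= 6.2832 / (672.6e-9)
= 6.2832 / 6.7260e-07
= 9.3416e+06 /m

9.3416e+06


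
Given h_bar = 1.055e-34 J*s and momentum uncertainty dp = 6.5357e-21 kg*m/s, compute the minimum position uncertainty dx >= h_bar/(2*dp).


dx = h_bar / (2 * dp)
= 1.055e-34 / (2 * 6.5357e-21)
= 1.055e-34 / 1.3071e-20
= 8.0711e-15 m

8.0711e-15


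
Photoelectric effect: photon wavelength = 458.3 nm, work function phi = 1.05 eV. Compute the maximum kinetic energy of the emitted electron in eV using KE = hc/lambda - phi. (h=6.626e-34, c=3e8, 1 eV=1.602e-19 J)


E_photon = hc / lambda
= (6.626e-34)(3e8) / (458.3e-9)
= 4.3373e-19 J
= 2.7074 eV
KE = E_photon - phi
= 2.7074 - 1.05
= 1.6574 eV

1.6574


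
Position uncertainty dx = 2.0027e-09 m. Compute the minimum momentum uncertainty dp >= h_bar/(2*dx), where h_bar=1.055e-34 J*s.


dp = h_bar / (2 * dx)
= 1.055e-34 / (2 * 2.0027e-09)
= 1.055e-34 / 4.0054e-09
= 2.6339e-26 kg*m/s

2.6339e-26


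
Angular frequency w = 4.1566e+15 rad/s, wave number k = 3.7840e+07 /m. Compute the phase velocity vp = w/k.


vp = w / k
= 4.1566e+15 / 3.7840e+07
= 1.0985e+08 m/s

1.0985e+08


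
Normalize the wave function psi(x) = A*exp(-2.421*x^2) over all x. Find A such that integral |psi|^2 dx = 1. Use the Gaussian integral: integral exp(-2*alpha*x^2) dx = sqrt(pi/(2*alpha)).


integral |psi|^2 dx = A^2 * sqrt(pi/(2*alpha)) = 1
A^2 = sqrt(2*alpha/pi)
= sqrt(2 * 2.421 / pi)
= 1.241474
A = sqrt(1.241474)
= 1.1142

1.1142


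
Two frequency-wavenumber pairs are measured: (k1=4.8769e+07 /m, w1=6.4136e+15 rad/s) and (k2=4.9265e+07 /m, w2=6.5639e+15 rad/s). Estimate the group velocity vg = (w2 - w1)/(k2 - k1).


vg = (w2 - w1) / (k2 - k1)
= (6.5639e+15 - 6.4136e+15) / (4.9265e+07 - 4.8769e+07)
= 1.5030e+14 / 4.9600e+05
= 3.0302e+08 m/s

3.0302e+08


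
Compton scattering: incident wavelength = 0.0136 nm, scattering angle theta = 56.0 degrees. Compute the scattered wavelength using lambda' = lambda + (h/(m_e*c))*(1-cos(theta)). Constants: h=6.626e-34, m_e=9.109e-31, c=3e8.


Compton wavelength: h/(m_e*c) = 2.4247e-12 m
d_lambda = 2.4247e-12 * (1 - cos(56.0 deg))
= 2.4247e-12 * 0.440807
= 1.0688e-12 m = 0.001069 nm
lambda' = 0.0136 + 0.001069
= 0.014669 nm

0.014669


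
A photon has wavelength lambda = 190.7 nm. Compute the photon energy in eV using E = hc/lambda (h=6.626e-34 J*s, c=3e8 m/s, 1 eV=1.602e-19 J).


E = hc / lambda
= (6.626e-34)(3e8) / (190.7e-9)
= 1.9878e-25 / 1.9070e-07
= 1.0424e-18 J
Converting to eV: 1.0424e-18 / 1.602e-19
= 6.5067 eV

6.5067


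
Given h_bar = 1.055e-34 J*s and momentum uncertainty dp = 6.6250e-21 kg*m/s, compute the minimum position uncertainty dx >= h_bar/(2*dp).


dx = h_bar / (2 * dp)
= 1.055e-34 / (2 * 6.6250e-21)
= 1.055e-34 / 1.3250e-20
= 7.9623e-15 m

7.9623e-15
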